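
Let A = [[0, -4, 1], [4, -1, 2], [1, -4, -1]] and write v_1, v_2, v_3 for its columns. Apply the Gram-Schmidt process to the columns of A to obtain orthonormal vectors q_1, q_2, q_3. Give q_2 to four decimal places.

v_1 = (0, 4, 1); ‖v_1‖ = 4.1231, so q_1 = (0.0000, 0.9701, 0.2425).
q_1·v_2 = 0.0000·(-4) + 0.9701·(-1) + 0.2425·(-4) = -1.9403.
u_2 = v_2 + 1.9403·q_1 = (-4.0000, 0.8824, -3.5294).
‖u_2‖ = 5.4070, so q_2 = (-0.7398, 0.1632, -0.6528).

q_2 = (-0.7398, 0.1632, -0.6528)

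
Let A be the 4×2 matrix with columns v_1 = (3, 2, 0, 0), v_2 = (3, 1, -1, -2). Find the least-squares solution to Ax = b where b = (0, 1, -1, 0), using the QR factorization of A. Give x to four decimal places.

v_1 = (3, 2, 0, 0); ‖v_1‖ = 3.6056, so q_1 = (0.8321, 0.5547, 0.0000, 0.0000).
q_1·v_2 = 0.8321·3 + 0.5547·1 + 0.0000·(-1) + 0.0000·(-2) = 3.0509.
u_2 = v_2 − 3.0509·q_1 = (0.4615, -0.6923, -1.0000, -2.0000).
‖u_2‖ = 2.3859, so q_2 = (0.1934, -0.2902, -0.4191, -0.8383).
Qᵀb = (0.5547, 0.1290).
Back-substitute: x_2 = 0.1290/2.3859 = 0.0541.
x_1 = (0.5547 − 3.0509·0.0541)/3.6056 = 0.1081.

x = (0.1081, 0.0541)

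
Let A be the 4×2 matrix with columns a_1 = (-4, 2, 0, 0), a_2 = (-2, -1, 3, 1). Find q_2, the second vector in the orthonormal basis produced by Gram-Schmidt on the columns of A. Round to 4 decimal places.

q_1 = a_1/‖a_1‖ = (-4, 2, 0, 0)/4.4721 = (-0.8944, 0.4472, 0.0000, 0.0000).
r_{12} = q_1·a_2 = 1.3416.
u_2 = a_2 − 1.3416·q_1 = (-0.8000, -1.6000, 3.0000, 1.0000).
‖u_2‖ = 3.6332, so q_2 = (-0.2202, -0.4404, 0.8257, 0.2752).

q_2 = (-0.2202, -0.4404, 0.8257, 0.2752)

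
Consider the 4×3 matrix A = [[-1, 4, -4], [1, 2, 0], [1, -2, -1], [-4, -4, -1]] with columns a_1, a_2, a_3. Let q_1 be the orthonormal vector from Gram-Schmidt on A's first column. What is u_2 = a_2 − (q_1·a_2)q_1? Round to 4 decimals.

u_2 = (4.6316, 1.3684, -2.6316, -1.4737)

q_1 = a_1/‖a_1‖ = (-1, 1, 1, -4)/4.3589 = (-0.2294, 0.2294, 0.2294, -0.9177).
r_{12} = q_1·a_2 = 2.7530.
u_2 = a_2 − 2.7530·q_1 = (4.6316, 1.3684, -2.6316, -1.4737).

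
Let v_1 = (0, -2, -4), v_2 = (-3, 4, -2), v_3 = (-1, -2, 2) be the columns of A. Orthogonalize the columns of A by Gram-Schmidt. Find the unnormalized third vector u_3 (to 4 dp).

u_3 = (-1.9310, -1.1586, 0.5793)

v_1 = (0, -2, -4); ‖v_1‖ = 4.4721, so q_1 = (0.0000, -0.4472, -0.8944).
q_1·v_2 = 0.0000·(-3) + (-0.4472)·4 + (-0.8944)·(-2) = 0.0000.
u_2 = v_2 + 0.0000·q_1 = (-3.0000, 4.0000, -2.0000).
‖u_2‖ = 5.3852, so q_2 = (-0.5571, 0.7428, -0.3714).
q_1·v_3 = 0.0000·(-1) + (-0.4472)·(-2) + (-0.8944)·2 = -0.8944; q_2·v_3 = (-0.5571)·(-1) + 0.7428·(-2) + (-0.3714)·2 = -1.6713.
u_3 = v_3 + 0.8944·q_1 + 1.6713·q_2 = (-1.9310, -1.1586, 0.5793).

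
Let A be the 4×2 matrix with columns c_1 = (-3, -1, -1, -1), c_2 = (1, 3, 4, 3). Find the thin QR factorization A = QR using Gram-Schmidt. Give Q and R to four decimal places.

c_1 = (-3, -1, -1, -1); ‖c_1‖ = 3.4641, so e_1 = (-0.8660, -0.2887, -0.2887, -0.2887).
e_1·c_2 = (-0.8660)·1 + (-0.2887)·3 + (-0.2887)·4 + (-0.2887)·3 = -3.7528.
u_2 = c_2 + 3.7528·e_1 = (-2.2500, 1.9167, 2.9167, 1.9167).
‖u_2‖ = 4.5735, so e_2 = (-0.4920, 0.4191, 0.6377, 0.4191).

Q = [[-0.8660, -0.4920], [-0.2887, 0.4191], [-0.2887, 0.6377], [-0.2887, 0.4191]], R = [[3.4641, -3.7528], [0.0000, 4.5735]]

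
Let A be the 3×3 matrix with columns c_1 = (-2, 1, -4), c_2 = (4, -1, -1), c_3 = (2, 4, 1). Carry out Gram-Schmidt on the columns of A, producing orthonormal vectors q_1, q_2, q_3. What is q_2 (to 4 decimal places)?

q_1 = c_1/‖c_1‖ = (-2, 1, -4)/4.5826 = (-0.4364, 0.2182, -0.8729).
r_{12} = q_1·c_2 = -1.0911.
u_2 = c_2 + 1.0911·q_1 = (3.5238, -0.7619, -1.9524).
‖u_2‖ = 4.0999, so q_2 = (0.8595, -0.1858, -0.4762).

q_2 = (0.8595, -0.1858, -0.4762)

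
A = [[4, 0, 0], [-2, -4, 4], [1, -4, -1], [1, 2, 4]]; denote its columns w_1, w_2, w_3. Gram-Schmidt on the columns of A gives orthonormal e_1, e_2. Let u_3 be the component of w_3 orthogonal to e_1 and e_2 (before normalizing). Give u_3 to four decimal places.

u_3 = (0.8254, 3.2804, -1.1005, 4.3598)

w_1 = (4, -2, 1, 1); ‖w_1‖ = 4.6904, so e_1 = (0.8528, -0.4264, 0.2132, 0.2132).
e_1·w_2 = 0.8528·0 + (-0.4264)·(-4) + 0.2132·(-4) + 0.2132·2 = 1.2792.
u_2 = w_2 − 1.2792·e_1 = (-1.0909, -3.4545, -4.2727, 1.7273).
‖u_2‖ = 5.8621, so e_2 = (-0.1861, -0.5893, -0.7289, 0.2947).
e_1·w_3 = 0.8528·0 + (-0.4264)·4 + 0.2132·(-1) + 0.2132·4 = -1.0660; e_2·w_3 = (-0.1861)·0 + (-0.5893)·4 + (-0.7289)·(-1) + 0.2947·4 = -0.4497.
u_3 = w_3 + 1.0660·e_1 + 0.4497·e_2 = (0.8254, 3.2804, -1.1005, 4.3598).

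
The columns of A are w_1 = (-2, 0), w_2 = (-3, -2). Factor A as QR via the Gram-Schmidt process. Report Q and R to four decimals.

w_1 = (-2, 0); ‖w_1‖ = 2.0000, so q_1 = (-1.0000, 0.0000).
q_1·w_2 = (-1.0000)·(-3) + 0.0000·(-2) = 3.0000.
u_2 = w_2 − 3.0000·q_1 = (0.0000, -2.0000).
‖u_2‖ = 2.0000, so q_2 = (0.0000, -1.0000).

Q = [[-1.0000, 0.0000], [0.0000, -1.0000]], R = [[2.0000, 3.0000], [0.0000, 2.0000]]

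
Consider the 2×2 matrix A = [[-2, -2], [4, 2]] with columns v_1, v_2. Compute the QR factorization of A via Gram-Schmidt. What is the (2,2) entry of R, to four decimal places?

v_1 = (-2, 4); ‖v_1‖ = 4.4721, so e_1 = (-0.4472, 0.8944).
e_1·v_2 = (-0.4472)·(-2) + 0.8944·2 = 2.6833.
u_2 = v_2 − 2.6833·e_1 = (-0.8000, -0.4000).
r_{22} = ‖u_2‖ = 0.8944.

r_{22} = 0.8944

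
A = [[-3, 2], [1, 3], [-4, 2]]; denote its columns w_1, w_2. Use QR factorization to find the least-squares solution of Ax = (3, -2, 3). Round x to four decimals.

x = (-1.0125, -0.3022)

q_1 = w_1/‖w_1‖ = (-3, 1, -4)/5.0990 = (-0.5883, 0.1961, -0.7845).
r_{12} = q_1·w_2 = -2.1573.
u_2 = w_2 + 2.1573·q_1 = (0.7308, 3.4231, 0.3077).
‖u_2‖ = 3.5137, so q_2 = (0.2080, 0.9742, 0.0876).
Qᵀb = (-4.5107, -1.0618).
Back-substitute: x_2 = -1.0618/3.5137 = -0.3022.
x_1 = (-4.5107 + 2.1573·(-0.3022))/5.0990 = -1.0125.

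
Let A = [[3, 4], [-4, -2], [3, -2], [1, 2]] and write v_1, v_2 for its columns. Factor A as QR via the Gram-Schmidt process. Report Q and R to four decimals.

Q = [[0.5071, 0.5779], [-0.6761, -0.0377], [0.5071, -0.7413], [0.1690, 0.3392]], R = [[5.9161, 2.7045], [0.0000, 4.5482]]

v_1 = (3, -4, 3, 1); ‖v_1‖ = 5.9161, so e_1 = (0.5071, -0.6761, 0.5071, 0.1690).
e_1·v_2 = 0.5071·4 + (-0.6761)·(-2) + 0.5071·(-2) + 0.1690·2 = 2.7045.
u_2 = v_2 − 2.7045·e_1 = (2.6286, -0.1714, -3.3714, 1.5429).
‖u_2‖ = 4.5482, so e_2 = (0.5779, -0.0377, -0.7413, 0.3392).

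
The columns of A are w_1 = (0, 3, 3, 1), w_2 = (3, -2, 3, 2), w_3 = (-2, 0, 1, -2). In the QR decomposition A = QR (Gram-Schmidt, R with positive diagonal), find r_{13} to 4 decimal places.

r_{13} = 0.2294

w_1 = (0, 3, 3, 1); ‖w_1‖ = 4.3589, so q_1 = (0.0000, 0.6882, 0.6882, 0.2294).
r_{13} = q_1·w_3 = 0.2294.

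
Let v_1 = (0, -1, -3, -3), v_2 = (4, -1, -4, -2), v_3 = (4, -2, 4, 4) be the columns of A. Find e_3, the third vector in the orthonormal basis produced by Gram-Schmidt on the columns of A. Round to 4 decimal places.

v_1 = (0, -1, -3, -3); ‖v_1‖ = 4.3589, so e_1 = (0.0000, -0.2294, -0.6882, -0.6882).
e_1·v_2 = 0.0000·4 + (-0.2294)·(-1) + (-0.6882)·(-4) + (-0.6882)·(-2) = 4.3589.
u_2 = v_2 − 4.3589·e_1 = (4.0000, 0.0000, -1.0000, 1.0000).
‖u_2‖ = 4.2426, so e_2 = (0.9428, 0.0000, -0.2357, 0.2357).
e_1·v_3 = 0.0000·4 + (-0.2294)·(-2) + (-0.6882)·4 + (-0.6882)·4 = -5.0471; e_2·v_3 = 0.9428·4 + (0.0000)·(-2) + (-0.2357)·4 + 0.2357·4 = 3.7712.
u_3 = v_3 + 5.0471·e_1 − 3.7712·e_2 = (0.4444, -3.1579, 1.4152, -0.3626).
‖u_3‖ = 3.5077, so e_3 = (0.1267, -0.9003, 0.4035, -0.1034).

e_3 = (0.1267, -0.9003, 0.4035, -0.1034)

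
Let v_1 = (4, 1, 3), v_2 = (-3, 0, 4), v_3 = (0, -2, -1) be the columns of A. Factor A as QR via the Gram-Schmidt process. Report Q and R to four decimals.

v_1 = (4, 1, 3); ‖v_1‖ = 5.0990, so e_1 = (0.7845, 0.1961, 0.5883).
e_1·v_2 = 0.7845·(-3) + 0.1961·0 + 0.5883·4 = 0.0000.
u_2 = v_2 + 0.0000·e_1 = (-3.0000, 0.0000, 4.0000).
‖u_2‖ = 5.0000, so e_2 = (-0.6000, 0.0000, 0.8000).
e_1·v_3 = 0.7845·0 + 0.1961·(-2) + 0.5883·(-1) = -0.9806; e_2·v_3 = (-0.6000)·0 + 0.0000·(-2) + 0.8000·(-1) = -0.8000.
u_3 = v_3 + 0.9806·e_1 + 0.8000·e_2 = (0.2892, -1.8077, 0.2169).
‖u_3‖ = 1.8435, so e_3 = (0.1569, -0.9806, 0.1177).

Q = [[0.7845, -0.6000, 0.1569], [0.1961, 0.0000, -0.9806], [0.5883, 0.8000, 0.1177]], R = [[5.0990, 0.0000, -0.9806], [0.0000, 5.0000, -0.8000], [0.0000, 0.0000, 1.8435]]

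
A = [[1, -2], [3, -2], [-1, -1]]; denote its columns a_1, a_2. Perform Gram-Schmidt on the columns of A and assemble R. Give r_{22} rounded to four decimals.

e_1 = a_1/‖a_1‖ = (1, 3, -1)/3.3166 = (0.3015, 0.9045, -0.3015).
r_{12} = e_1·a_2 = -2.1106.
u_2 = a_2 + 2.1106·e_1 = (-1.3636, -0.0909, -1.6364).
r_{22} = ‖u_2‖ = 2.1320.

r_{22} = 2.1320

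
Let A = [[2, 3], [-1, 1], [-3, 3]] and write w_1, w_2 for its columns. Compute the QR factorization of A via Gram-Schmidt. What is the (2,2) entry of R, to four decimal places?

w_1 = (2, -1, -3); ‖w_1‖ = 3.7417, so q_1 = (0.5345, -0.2673, -0.8018).
q_1·w_2 = 0.5345·3 + (-0.2673)·1 + (-0.8018)·3 = -1.0690.
u_2 = w_2 + 1.0690·q_1 = (3.5714, 0.7143, 2.1429).
r_{22} = ‖u_2‖ = 4.2258.

r_{22} = 4.2258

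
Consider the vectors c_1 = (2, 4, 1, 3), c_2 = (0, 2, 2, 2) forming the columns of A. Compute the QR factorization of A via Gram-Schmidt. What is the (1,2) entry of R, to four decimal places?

r_{12} = 2.9212

c_1 = (2, 4, 1, 3); ‖c_1‖ = 5.4772, so q_1 = (0.3651, 0.7303, 0.1826, 0.5477).
r_{12} = q_1·c_2 = 2.9212.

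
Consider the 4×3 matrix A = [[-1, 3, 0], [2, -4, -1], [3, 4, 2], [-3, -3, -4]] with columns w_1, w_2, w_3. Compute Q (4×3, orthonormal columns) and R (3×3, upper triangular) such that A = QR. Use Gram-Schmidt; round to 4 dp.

w_1 = (-1, 2, 3, -3); ‖w_1‖ = 4.7958, so e_1 = (-0.2085, 0.4170, 0.6255, -0.6255).
e_1·w_2 = (-0.2085)·3 + 0.4170·(-4) + 0.6255·4 + (-0.6255)·(-3) = 2.0851.
u_2 = w_2 − 2.0851·e_1 = (3.4348, -4.8696, 2.6957, -1.6957).
‖u_2‖ = 6.7566, so e_2 = (0.5084, -0.7207, 0.3990, -0.2510).
e_1·w_3 = (-0.2085)·0 + 0.4170·(-1) + 0.6255·2 + (-0.6255)·(-4) = 3.3362; e_2·w_3 = 0.5084·0 + (-0.7207)·(-1) + 0.3990·2 + (-0.2510)·(-4) = 2.5225.
u_3 = w_3 − 3.3362·e_1 − 2.5225·e_2 = (-0.5867, -0.5733, -1.0933, -1.2800).
‖u_3‖ = 1.8726, so e_3 = (-0.3133, -0.3062, -0.5839, -0.6835).

Q = [[-0.2085, 0.5084, -0.3133], [0.4170, -0.7207, -0.3062], [0.6255, 0.3990, -0.5839], [-0.6255, -0.2510, -0.6835]], R = [[4.7958, 2.0851, 3.3362], [0.0000, 6.7566, 2.5225], [0.0000, 0.0000, 1.8726]]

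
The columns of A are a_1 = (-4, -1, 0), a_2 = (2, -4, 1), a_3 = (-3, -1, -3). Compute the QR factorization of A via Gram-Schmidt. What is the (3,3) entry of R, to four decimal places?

r_{33} = 2.9784

e_1 = a_1/‖a_1‖ = (-4, -1, 0)/4.1231 = (-0.9701, -0.2425, 0.0000).
r_{12} = e_1·a_2 = -0.9701.
u_2 = a_2 + 0.9701·e_1 = (1.0588, -4.2353, 1.0000).
‖u_2‖ = 4.4787, so e_2 = (0.2364, -0.9457, 0.2233).
r_{13} = e_1·a_3 = 3.1530; r_{23} = e_2·a_3 = -0.4334.
u_3 = a_3 − 3.1530·e_1 + 0.4334·e_2 = (0.1613, -0.6452, -2.9032).
r_{33} = ‖u_3‖ = 2.9784.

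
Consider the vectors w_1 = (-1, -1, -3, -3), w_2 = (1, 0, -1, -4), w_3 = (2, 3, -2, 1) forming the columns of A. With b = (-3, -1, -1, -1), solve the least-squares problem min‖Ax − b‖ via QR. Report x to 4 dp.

w_1 = (-1, -1, -3, -3); ‖w_1‖ = 4.4721, so q_1 = (-0.2236, -0.2236, -0.6708, -0.6708).
q_1·w_2 = (-0.2236)·1 + (-0.2236)·0 + (-0.6708)·(-1) + (-0.6708)·(-4) = 3.1305.
u_2 = w_2 − 3.1305·q_1 = (1.7000, 0.7000, 1.1000, -1.9000).
‖u_2‖ = 2.8636, so q_2 = (0.5937, 0.2445, 0.3841, -0.6635).
q_1·w_3 = (-0.2236)·2 + (-0.2236)·3 + (-0.6708)·(-2) + (-0.6708)·1 = -0.4472; q_2·w_3 = 0.5937·2 + 0.2445·3 + 0.3841·(-2) + (-0.6635)·1 = 0.4889.
u_3 = w_3 + 0.4472·q_1 − 0.4889·q_2 = (1.6098, 2.7805, -2.4878, 1.0244).
‖u_3‖ = 4.1906, so q_3 = (0.3841, 0.6635, -0.5937, 0.2445).
Qᵀb = (2.2361, -1.7461, -1.4667).
Back-substitute: x_3 = -1.4667/4.1906 = -0.3500.
x_2 = (-1.7461 − 0.4889·(-0.3500))/2.8636 = -0.5500.
x_1 = (2.2361 − 3.1305·(-0.5500) + 0.4472·(-0.3500))/4.4721 = 0.8500.

x = (0.8500, -0.5500, -0.3500)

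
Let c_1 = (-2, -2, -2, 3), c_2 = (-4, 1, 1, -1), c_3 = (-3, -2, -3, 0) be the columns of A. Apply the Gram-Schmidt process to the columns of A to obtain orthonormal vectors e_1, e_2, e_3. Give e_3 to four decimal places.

c_1 = (-2, -2, -2, 3); ‖c_1‖ = 4.5826, so e_1 = (-0.4364, -0.4364, -0.4364, 0.6547).
e_1·c_2 = (-0.4364)·(-4) + (-0.4364)·1 + (-0.4364)·1 + 0.6547·(-1) = 0.2182.
u_2 = c_2 − 0.2182·e_1 = (-3.9048, 1.0952, 1.0952, -1.1429).
‖u_2‖ = 4.3534, so e_2 = (-0.8969, 0.2516, 0.2516, -0.2625).
e_1·c_3 = (-0.4364)·(-3) + (-0.4364)·(-2) + (-0.4364)·(-3) + 0.6547·0 = 3.4915; e_2·c_3 = (-0.8969)·(-3) + 0.2516·(-2) + 0.2516·(-3) + (-0.2625)·0 = 1.4329.
u_3 = c_3 − 3.4915·e_1 − 1.4329·e_2 = (-0.1910, -0.8367, -1.8367, -1.9095).
‖u_3‖ = 2.7850, so e_3 = (-0.0686, -0.3004, -0.6595, -0.6857).

e_3 = (-0.0686, -0.3004, -0.6595, -0.6857)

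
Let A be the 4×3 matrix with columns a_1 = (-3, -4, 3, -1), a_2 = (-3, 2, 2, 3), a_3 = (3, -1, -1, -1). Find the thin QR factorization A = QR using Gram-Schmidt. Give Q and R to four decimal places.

a_1 = (-3, -4, 3, -1); ‖a_1‖ = 5.9161, so q_1 = (-0.5071, -0.6761, 0.5071, -0.1690).
q_1·a_2 = (-0.5071)·(-3) + (-0.6761)·2 + 0.5071·2 + (-0.1690)·3 = 0.6761.
u_2 = a_2 − 0.6761·q_1 = (-2.6571, 2.4571, 1.6571, 3.1143).
‖u_2‖ = 5.0540, so q_2 = (-0.5258, 0.4862, 0.3279, 0.6162).
q_1·a_3 = (-0.5071)·3 + (-0.6761)·(-1) + 0.5071·(-1) + (-0.1690)·(-1) = -1.1832; q_2·a_3 = (-0.5258)·3 + 0.4862·(-1) + 0.3279·(-1) + 0.6162·(-1) = -3.0075.
u_3 = a_3 + 1.1832·q_1 + 3.0075·q_2 = (0.8188, -0.3378, 0.5861, 0.6532).
‖u_3‖ = 1.2469, so q_3 = (0.6567, -0.2709, 0.4701, 0.5239).

Q = [[-0.5071, -0.5258, 0.6567], [-0.6761, 0.4862, -0.2709], [0.5071, 0.3279, 0.4701], [-0.1690, 0.6162, 0.5239]], R = [[5.9161, 0.6761, -1.1832], [0.0000, 5.0540, -3.0075], [0.0000, 0.0000, 1.2469]]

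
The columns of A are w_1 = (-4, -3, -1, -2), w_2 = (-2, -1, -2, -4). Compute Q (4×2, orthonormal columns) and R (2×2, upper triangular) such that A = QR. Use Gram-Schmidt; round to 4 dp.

e_1 = w_1/‖w_1‖ = (-4, -3, -1, -2)/5.4772 = (-0.7303, -0.5477, -0.1826, -0.3651).
r_{12} = e_1·w_2 = 3.8341.
u_2 = w_2 − 3.8341·e_1 = (0.8000, 1.1000, -1.3000, -2.6000).
‖u_2‖ = 3.2094, so e_2 = (0.2493, 0.3427, -0.4051, -0.8101).

Q = [[-0.7303, 0.2493], [-0.5477, 0.3427], [-0.1826, -0.4051], [-0.3651, -0.8101]], R = [[5.4772, 3.8341], [0.0000, 3.2094]]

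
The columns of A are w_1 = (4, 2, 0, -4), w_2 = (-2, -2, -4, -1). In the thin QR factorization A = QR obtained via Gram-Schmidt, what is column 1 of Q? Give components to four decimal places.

q_1 = (0.6667, 0.3333, 0.0000, -0.6667)

q_1 = w_1/‖w_1‖ = (4, 2, 0, -4)/6.0000 = (0.6667, 0.3333, 0.0000, -0.6667).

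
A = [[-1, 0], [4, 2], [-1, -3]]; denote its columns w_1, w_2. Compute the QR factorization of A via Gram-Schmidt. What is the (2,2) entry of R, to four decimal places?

w_1 = (-1, 4, -1); ‖w_1‖ = 4.2426, so q_1 = (-0.2357, 0.9428, -0.2357).
q_1·w_2 = (-0.2357)·0 + 0.9428·2 + (-0.2357)·(-3) = 2.5927.
u_2 = w_2 − 2.5927·q_1 = (0.6111, -0.4444, -2.3889).
r_{22} = ‖u_2‖ = 2.5055.

r_{22} = 2.5055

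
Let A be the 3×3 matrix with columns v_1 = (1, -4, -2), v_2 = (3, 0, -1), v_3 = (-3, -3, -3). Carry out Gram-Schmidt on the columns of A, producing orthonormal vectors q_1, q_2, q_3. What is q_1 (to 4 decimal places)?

q_1 = (0.2182, -0.8729, -0.4364)

q_1 = v_1/‖v_1‖ = (1, -4, -2)/4.5826 = (0.2182, -0.8729, -0.4364).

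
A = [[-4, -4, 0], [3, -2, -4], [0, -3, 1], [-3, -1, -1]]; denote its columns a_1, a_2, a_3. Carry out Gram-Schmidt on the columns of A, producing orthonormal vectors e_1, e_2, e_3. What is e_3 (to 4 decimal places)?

e_3 = (-0.0365, -0.5814, 0.6139, -0.5327)

e_1 = a_1/‖a_1‖ = (-4, 3, 0, -3)/5.8310 = (-0.6860, 0.5145, 0.0000, -0.5145).
r_{12} = e_1·a_2 = 2.2295.
u_2 = a_2 − 2.2295·e_1 = (-2.4706, -3.1471, -3.0000, 0.1471).
‖u_2‖ = 5.0029, so e_2 = (-0.4938, -0.6290, -0.5996, 0.0294).
r_{13} = e_1·a_3 = -1.5435; r_{23} = e_2·a_3 = 1.8871.
u_3 = a_3 + 1.5435·e_1 − 1.8871·e_2 = (-0.1269, -2.0188, 2.1316, -1.8496).
‖u_3‖ = 3.4722, so e_3 = (-0.0365, -0.5814, 0.6139, -0.5327).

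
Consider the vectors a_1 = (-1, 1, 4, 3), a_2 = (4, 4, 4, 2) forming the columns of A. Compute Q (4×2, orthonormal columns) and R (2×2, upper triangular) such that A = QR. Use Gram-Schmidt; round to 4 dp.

a_1 = (-1, 1, 4, 3); ‖a_1‖ = 5.1962, so q_1 = (-0.1925, 0.1925, 0.7698, 0.5774).
q_1·a_2 = (-0.1925)·4 + 0.1925·4 + 0.7698·4 + 0.5774·2 = 4.2339.
u_2 = a_2 − 4.2339·q_1 = (4.8148, 3.1852, 0.7407, -0.4444).
‖u_2‖ = 5.8373, so q_2 = (0.8248, 0.5457, 0.1269, -0.0761).

Q = [[-0.1925, 0.8248], [0.1925, 0.5457], [0.7698, 0.1269], [0.5774, -0.0761]], R = [[5.1962, 4.2339], [0.0000, 5.8373]]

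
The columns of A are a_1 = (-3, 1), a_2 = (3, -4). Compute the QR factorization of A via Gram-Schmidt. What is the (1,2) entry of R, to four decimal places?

a_1 = (-3, 1); ‖a_1‖ = 3.1623, so e_1 = (-0.9487, 0.3162).
r_{12} = e_1·a_2 = -4.1110.

r_{12} = -4.1110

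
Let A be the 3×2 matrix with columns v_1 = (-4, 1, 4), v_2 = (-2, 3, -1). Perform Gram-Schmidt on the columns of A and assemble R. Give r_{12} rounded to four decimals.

r_{12} = 1.2185

v_1 = (-4, 1, 4); ‖v_1‖ = 5.7446, so e_1 = (-0.6963, 0.1741, 0.6963).
r_{12} = e_1·v_2 = 1.2185.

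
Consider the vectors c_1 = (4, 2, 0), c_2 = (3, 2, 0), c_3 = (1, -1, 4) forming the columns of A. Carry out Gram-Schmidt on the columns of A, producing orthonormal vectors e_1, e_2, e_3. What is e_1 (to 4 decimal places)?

e_1 = (0.8944, 0.4472, 0.0000)

c_1 = (4, 2, 0); ‖c_1‖ = 4.4721, so e_1 = (0.8944, 0.4472, 0.0000).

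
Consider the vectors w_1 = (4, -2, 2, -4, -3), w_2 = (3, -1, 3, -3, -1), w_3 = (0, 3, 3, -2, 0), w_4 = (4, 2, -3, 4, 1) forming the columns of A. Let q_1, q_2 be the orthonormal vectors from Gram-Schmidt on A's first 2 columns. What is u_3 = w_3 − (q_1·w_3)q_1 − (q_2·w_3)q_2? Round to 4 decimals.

q_1 = w_1/‖w_1‖ = (4, -2, 2, -4, -3)/7.0000 = (0.5714, -0.2857, 0.2857, -0.5714, -0.4286).
r_{12} = q_1·w_2 = 5.0000.
u_2 = w_2 − 5.0000·q_1 = (0.1429, 0.4286, 1.5714, -0.1429, 1.1429).
‖u_2‖ = 2.0000, so q_2 = (0.0714, 0.2143, 0.7857, -0.0714, 0.5714).
r_{13} = q_1·w_3 = 1.1429; r_{23} = q_2·w_3 = 3.1429.
u_3 = w_3 − 1.1429·q_1 − 3.1429·q_2 = (-0.8776, 2.6531, 0.2041, -1.1224, -1.3061).

u_3 = (-0.8776, 2.6531, 0.2041, -1.1224, -1.3061)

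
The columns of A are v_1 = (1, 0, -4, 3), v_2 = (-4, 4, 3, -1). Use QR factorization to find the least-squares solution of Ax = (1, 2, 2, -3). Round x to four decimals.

x = (-0.5814, 0.0465)

v_1 = (1, 0, -4, 3); ‖v_1‖ = 5.0990, so e_1 = (0.1961, 0.0000, -0.7845, 0.5883).
e_1·v_2 = 0.1961·(-4) + 0.0000·4 + (-0.7845)·3 + 0.5883·(-1) = -3.7262.
u_2 = v_2 + 3.7262·e_1 = (-3.2692, 4.0000, 0.0769, 1.1923).
‖u_2‖ = 5.3024, so e_2 = (-0.6166, 0.7544, 0.0145, 0.2249).
Qᵀb = (-3.1379, 0.2466).
Back-substitute: x_2 = 0.2466/5.3024 = 0.0465.
x_1 = (-3.1379 + 3.7262·0.0465)/5.0990 = -0.5814.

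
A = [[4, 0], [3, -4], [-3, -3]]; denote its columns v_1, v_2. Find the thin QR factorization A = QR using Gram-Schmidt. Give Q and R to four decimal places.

e_1 = v_1/‖v_1‖ = (4, 3, -3)/5.8310 = (0.6860, 0.5145, -0.5145).
r_{12} = e_1·v_2 = -0.5145.
u_2 = v_2 + 0.5145·e_1 = (0.3529, -3.7353, -3.2647).
‖u_2‖ = 4.9735, so e_2 = (0.0710, -0.7510, -0.6564).

Q = [[0.6860, 0.0710], [0.5145, -0.7510], [-0.5145, -0.6564]], R = [[5.8310, -0.5145], [0.0000, 4.9735]]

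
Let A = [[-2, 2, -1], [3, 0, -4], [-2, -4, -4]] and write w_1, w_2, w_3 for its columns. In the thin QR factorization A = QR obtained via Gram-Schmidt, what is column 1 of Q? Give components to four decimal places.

q_1 = (-0.4851, 0.7276, -0.4851)

w_1 = (-2, 3, -2); ‖w_1‖ = 4.1231, so q_1 = (-0.4851, 0.7276, -0.4851).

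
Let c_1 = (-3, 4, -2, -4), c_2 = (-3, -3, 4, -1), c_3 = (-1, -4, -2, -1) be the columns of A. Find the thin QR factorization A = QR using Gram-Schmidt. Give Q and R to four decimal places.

Q = [[-0.4472, -0.5953, -0.1334], [0.5963, -0.4083, -0.6834], [-0.2981, 0.6335, -0.6742], [-0.5963, -0.2786, -0.2463]], R = [[6.7082, -1.0435, -0.7454], [0.0000, 5.8233, 1.2402], [0.0000, 0.0000, 4.4616]]

c_1 = (-3, 4, -2, -4); ‖c_1‖ = 6.7082, so q_1 = (-0.4472, 0.5963, -0.2981, -0.5963).
q_1·c_2 = (-0.4472)·(-3) + 0.5963·(-3) + (-0.2981)·4 + (-0.5963)·(-1) = -1.0435.
u_2 = c_2 + 1.0435·q_1 = (-3.4667, -2.3778, 3.6889, -1.6222).
‖u_2‖ = 5.8233, so q_2 = (-0.5953, -0.4083, 0.6335, -0.2786).
q_1·c_3 = (-0.4472)·(-1) + 0.5963·(-4) + (-0.2981)·(-2) + (-0.5963)·(-1) = -0.7454; q_2·c_3 = (-0.5953)·(-1) + (-0.4083)·(-4) + 0.6335·(-2) + (-0.2786)·(-1) = 1.2402.
u_3 = c_3 + 0.7454·q_1 − 1.2402·q_2 = (-0.5950, -3.0491, -3.0079, -1.0990).
‖u_3‖ = 4.4616, so q_3 = (-0.1334, -0.6834, -0.6742, -0.2463).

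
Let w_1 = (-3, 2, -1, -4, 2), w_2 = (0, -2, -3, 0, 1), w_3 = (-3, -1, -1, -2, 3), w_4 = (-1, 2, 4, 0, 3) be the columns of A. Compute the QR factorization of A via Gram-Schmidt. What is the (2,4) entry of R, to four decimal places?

r_{24} = -3.5489

w_1 = (-3, 2, -1, -4, 2); ‖w_1‖ = 5.8310, so q_1 = (-0.5145, 0.3430, -0.1715, -0.6860, 0.3430).
q_1·w_2 = (-0.5145)·0 + 0.3430·(-2) + (-0.1715)·(-3) + (-0.6860)·0 + 0.3430·1 = 0.1715.
u_2 = w_2 − 0.1715·q_1 = (0.0882, -2.0588, -2.9706, 0.1176, 0.9412).
‖u_2‖ = 3.7377, so q_2 = (0.0236, -0.5508, -0.7948, 0.0315, 0.2518).
r_{24} = q_2·w_4 = -3.5489.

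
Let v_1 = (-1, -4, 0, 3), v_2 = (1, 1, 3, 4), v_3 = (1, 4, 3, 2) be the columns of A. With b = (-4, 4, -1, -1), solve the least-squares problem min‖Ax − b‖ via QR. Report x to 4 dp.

x = (4.0769, -6.7692, 6.6923)

q_1 = v_1/‖v_1‖ = (-1, -4, 0, 3)/5.0990 = (-0.1961, -0.7845, 0.0000, 0.5883).
r_{12} = q_1·v_2 = 1.3728.
u_2 = v_2 − 1.3728·q_1 = (1.2692, 2.0769, 3.0000, 3.1923).
‖u_2‖ = 5.0115, so q_2 = (0.2533, 0.4144, 0.5986, 0.6370).
r_{13} = q_1·v_3 = -2.1573; r_{23} = q_2·v_3 = 4.9808.
u_3 = v_3 + 2.1573·q_1 − 4.9808·q_2 = (-0.6845, 0.2435, 0.0184, 0.0965).
‖u_3‖ = 0.7332, so q_3 = (-0.9337, 0.3321, 0.0251, 0.1316).
Qᵀb = (-2.9417, -0.5909, 4.9065).
Back-substitute: x_3 = 4.9065/0.7332 = 6.6923.
x_2 = (-0.5909 − 4.9808·6.6923)/5.0115 = -6.7692.
x_1 = (-2.9417 − 1.3728·(-6.7692) + 2.1573·6.6923)/5.0990 = 4.0769.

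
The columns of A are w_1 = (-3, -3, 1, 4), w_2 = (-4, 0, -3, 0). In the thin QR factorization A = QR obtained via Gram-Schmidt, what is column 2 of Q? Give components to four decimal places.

w_1 = (-3, -3, 1, 4); ‖w_1‖ = 5.9161, so q_1 = (-0.5071, -0.5071, 0.1690, 0.6761).
q_1·w_2 = (-0.5071)·(-4) + (-0.5071)·0 + 0.1690·(-3) + 0.6761·0 = 1.5213.
u_2 = w_2 − 1.5213·q_1 = (-3.2286, 0.7714, -3.2571, -1.0286).
‖u_2‖ = 4.7630, so q_2 = (-0.6779, 0.1620, -0.6838, -0.2160).

q_2 = (-0.6779, 0.1620, -0.6838, -0.2160)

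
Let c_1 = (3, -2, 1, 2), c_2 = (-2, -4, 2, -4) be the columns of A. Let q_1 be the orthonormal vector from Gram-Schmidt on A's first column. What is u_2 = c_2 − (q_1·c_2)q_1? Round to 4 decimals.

q_1 = c_1/‖c_1‖ = (3, -2, 1, 2)/4.2426 = (0.7071, -0.4714, 0.2357, 0.4714).
r_{12} = q_1·c_2 = -0.9428.
u_2 = c_2 + 0.9428·q_1 = (-1.3333, -4.4444, 2.2222, -3.5556).

u_2 = (-1.3333, -4.4444, 2.2222, -3.5556)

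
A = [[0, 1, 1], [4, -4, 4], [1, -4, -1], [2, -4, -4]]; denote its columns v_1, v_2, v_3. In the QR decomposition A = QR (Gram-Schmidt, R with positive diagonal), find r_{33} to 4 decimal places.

r_{33} = 3.7493

v_1 = (0, 4, 1, 2); ‖v_1‖ = 4.5826, so q_1 = (0.0000, 0.8729, 0.2182, 0.4364).
q_1·v_2 = 0.0000·1 + 0.8729·(-4) + 0.2182·(-4) + 0.4364·(-4) = -6.1101.
u_2 = v_2 + 6.1101·q_1 = (1.0000, 1.3333, -2.6667, -1.3333).
‖u_2‖ = 3.4157, so q_2 = (0.2928, 0.3904, -0.7807, -0.3904).
q_1·v_3 = 0.0000·1 + 0.8729·4 + 0.2182·(-1) + 0.4364·(-4) = 1.5275; q_2·v_3 = 0.2928·1 + 0.3904·4 + (-0.7807)·(-1) + (-0.3904)·(-4) = 4.1964.
u_3 = v_3 − 1.5275·q_1 − 4.1964·q_2 = (-0.2286, 1.0286, 1.9429, -3.0286).
r_{33} = ‖u_3‖ = 3.7493.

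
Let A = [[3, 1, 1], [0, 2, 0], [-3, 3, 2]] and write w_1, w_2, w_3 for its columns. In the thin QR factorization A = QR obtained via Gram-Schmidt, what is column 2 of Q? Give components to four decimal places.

w_1 = (3, 0, -3); ‖w_1‖ = 4.2426, so q_1 = (0.7071, 0.0000, -0.7071).
q_1·w_2 = 0.7071·1 + 0.0000·2 + (-0.7071)·3 = -1.4142.
u_2 = w_2 + 1.4142·q_1 = (2.0000, 2.0000, 2.0000).
‖u_2‖ = 3.4641, so q_2 = (0.5774, 0.5774, 0.5774).

q_2 = (0.5774, 0.5774, 0.5774)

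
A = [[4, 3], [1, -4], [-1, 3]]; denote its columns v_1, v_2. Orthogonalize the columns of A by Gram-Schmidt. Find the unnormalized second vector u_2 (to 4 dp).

u_2 = (1.8889, -4.2778, 3.2778)

v_1 = (4, 1, -1); ‖v_1‖ = 4.2426, so e_1 = (0.9428, 0.2357, -0.2357).
e_1·v_2 = 0.9428·3 + 0.2357·(-4) + (-0.2357)·3 = 1.1785.
u_2 = v_2 − 1.1785·e_1 = (1.8889, -4.2778, 3.2778).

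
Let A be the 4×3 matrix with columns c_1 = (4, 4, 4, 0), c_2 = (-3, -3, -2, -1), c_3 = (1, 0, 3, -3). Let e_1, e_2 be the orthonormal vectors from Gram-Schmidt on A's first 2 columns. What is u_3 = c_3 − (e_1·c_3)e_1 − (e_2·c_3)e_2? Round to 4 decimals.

u_3 = (0.6000, -0.4000, -0.2000, -0.2000)

c_1 = (4, 4, 4, 0); ‖c_1‖ = 6.9282, so e_1 = (0.5774, 0.5774, 0.5774, 0.0000).
e_1·c_2 = 0.5774·(-3) + 0.5774·(-3) + 0.5774·(-2) + 0.0000·(-1) = -4.6188.
u_2 = c_2 + 4.6188·e_1 = (-0.3333, -0.3333, 0.6667, -1.0000).
‖u_2‖ = 1.2910, so e_2 = (-0.2582, -0.2582, 0.5164, -0.7746).
e_1·c_3 = 0.5774·1 + 0.5774·0 + 0.5774·3 + 0.0000·(-3) = 2.3094; e_2·c_3 = (-0.2582)·1 + (-0.2582)·0 + 0.5164·3 + (-0.7746)·(-3) = 3.6148.
u_3 = c_3 − 2.3094·e_1 − 3.6148·e_2 = (0.6000, -0.4000, -0.2000, -0.2000).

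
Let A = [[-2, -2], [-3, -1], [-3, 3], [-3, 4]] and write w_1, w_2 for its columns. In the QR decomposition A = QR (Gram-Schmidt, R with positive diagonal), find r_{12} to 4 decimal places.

q_1 = w_1/‖w_1‖ = (-2, -3, -3, -3)/5.5678 = (-0.3592, -0.5388, -0.5388, -0.5388).
r_{12} = q_1·w_2 = -2.5145.

r_{12} = -2.5145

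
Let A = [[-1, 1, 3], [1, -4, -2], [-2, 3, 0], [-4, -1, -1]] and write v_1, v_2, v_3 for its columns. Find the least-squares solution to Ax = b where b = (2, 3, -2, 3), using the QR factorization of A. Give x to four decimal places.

x = (-0.6737, -1.2305, 0.7923)

e_1 = v_1/‖v_1‖ = (-1, 1, -2, -4)/4.6904 = (-0.2132, 0.2132, -0.4264, -0.8528).
r_{12} = e_1·v_2 = -1.4924.
u_2 = v_2 + 1.4924·e_1 = (0.6818, -3.6818, 2.3636, -2.2727).
‖u_2‖ = 4.9772, so e_2 = (0.1370, -0.7397, 0.4749, -0.4566).
r_{13} = e_1·v_3 = -0.2132; r_{23} = e_2·v_3 = 2.3471.
u_3 = v_3 + 0.2132·e_1 − 2.3471·e_2 = (2.6330, -0.2183, -1.2055, -0.1101).
‖u_3‖ = 2.9062, so e_3 = (0.9060, -0.0751, -0.4148, -0.0379).
Qᵀb = (-1.4924, -4.2649, 2.3026).
Back-substitute: x_3 = 2.3026/2.9062 = 0.7923.
x_2 = (-4.2649 − 2.3471·0.7923)/4.9772 = -1.2305.
x_1 = (-1.4924 + 1.4924·(-1.2305) + 0.2132·0.7923)/4.6904 = -0.6737.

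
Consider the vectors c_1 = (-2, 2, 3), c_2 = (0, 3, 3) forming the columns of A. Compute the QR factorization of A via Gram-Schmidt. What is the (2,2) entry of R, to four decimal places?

r_{22} = 2.1828

e_1 = c_1/‖c_1‖ = (-2, 2, 3)/4.1231 = (-0.4851, 0.4851, 0.7276).
r_{12} = e_1·c_2 = 3.6380.
u_2 = c_2 − 3.6380·e_1 = (1.7647, 1.2353, 0.3529).
r_{22} = ‖u_2‖ = 2.1828.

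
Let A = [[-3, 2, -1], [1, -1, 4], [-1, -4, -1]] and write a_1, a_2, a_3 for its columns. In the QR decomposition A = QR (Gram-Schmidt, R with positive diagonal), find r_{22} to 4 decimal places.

r_{22} = 4.4924

a_1 = (-3, 1, -1); ‖a_1‖ = 3.3166, so e_1 = (-0.9045, 0.3015, -0.3015).
e_1·a_2 = (-0.9045)·2 + 0.3015·(-1) + (-0.3015)·(-4) = -0.9045.
u_2 = a_2 + 0.9045·e_1 = (1.1818, -0.7273, -4.2727).
r_{22} = ‖u_2‖ = 4.4924.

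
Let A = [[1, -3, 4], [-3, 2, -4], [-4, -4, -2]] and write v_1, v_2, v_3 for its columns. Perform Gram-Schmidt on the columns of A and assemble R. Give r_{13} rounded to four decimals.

r_{13} = 4.7068

e_1 = v_1/‖v_1‖ = (1, -3, -4)/5.0990 = (0.1961, -0.5883, -0.7845).
r_{13} = e_1·v_3 = 4.7068.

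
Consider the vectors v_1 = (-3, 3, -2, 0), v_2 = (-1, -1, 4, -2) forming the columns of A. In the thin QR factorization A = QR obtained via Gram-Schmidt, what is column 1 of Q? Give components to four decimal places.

e_1 = v_1/‖v_1‖ = (-3, 3, -2, 0)/4.6904 = (-0.6396, 0.6396, -0.4264, 0.0000).

e_1 = (-0.6396, 0.6396, -0.4264, 0.0000)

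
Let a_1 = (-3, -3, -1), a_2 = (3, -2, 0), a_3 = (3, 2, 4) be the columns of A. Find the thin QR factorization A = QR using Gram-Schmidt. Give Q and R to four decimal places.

Q = [[-0.6882, 0.7138, -0.1296], [-0.6882, -0.6989, -0.1945], [-0.2294, -0.0446, 0.9723]], R = [[4.3589, -0.6882, -4.3589], [0.0000, 3.5393, 0.5651], [0.0000, 0.0000, 3.1114]]

a_1 = (-3, -3, -1); ‖a_1‖ = 4.3589, so e_1 = (-0.6882, -0.6882, -0.2294).
e_1·a_2 = (-0.6882)·3 + (-0.6882)·(-2) + (-0.2294)·0 = -0.6882.
u_2 = a_2 + 0.6882·e_1 = (2.5263, -2.4737, -0.1579).
‖u_2‖ = 3.5393, so e_2 = (0.7138, -0.6989, -0.0446).
e_1·a_3 = (-0.6882)·3 + (-0.6882)·2 + (-0.2294)·4 = -4.3589; e_2·a_3 = 0.7138·3 + (-0.6989)·2 + (-0.0446)·4 = 0.5651.
u_3 = a_3 + 4.3589·e_1 − 0.5651·e_2 = (-0.4034, -0.6050, 3.0252).
‖u_3‖ = 3.1114, so e_3 = (-0.1296, -0.1945, 0.9723).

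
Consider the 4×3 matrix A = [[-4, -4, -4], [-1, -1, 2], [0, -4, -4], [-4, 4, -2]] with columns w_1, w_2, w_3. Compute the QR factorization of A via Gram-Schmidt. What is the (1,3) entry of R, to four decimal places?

r_{13} = 3.8297

q_1 = w_1/‖w_1‖ = (-4, -1, 0, -4)/5.7446 = (-0.6963, -0.1741, 0.0000, -0.6963).
r_{13} = q_1·w_3 = 3.8297.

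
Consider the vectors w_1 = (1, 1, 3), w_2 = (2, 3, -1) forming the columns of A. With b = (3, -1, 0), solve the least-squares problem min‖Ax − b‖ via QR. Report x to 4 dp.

x = (0.1467, 0.1933)

w_1 = (1, 1, 3); ‖w_1‖ = 3.3166, so q_1 = (0.3015, 0.3015, 0.9045).
q_1·w_2 = 0.3015·2 + 0.3015·3 + 0.9045·(-1) = 0.6030.
u_2 = w_2 − 0.6030·q_1 = (1.8182, 2.8182, -1.5455).
‖u_2‖ = 3.6927, so q_2 = (0.4924, 0.7632, -0.4185).
Qᵀb = (0.6030, 0.7139).
Back-substitute: x_2 = 0.7139/3.6927 = 0.1933.
x_1 = (0.6030 − 0.6030·0.1933)/3.3166 = 0.1467.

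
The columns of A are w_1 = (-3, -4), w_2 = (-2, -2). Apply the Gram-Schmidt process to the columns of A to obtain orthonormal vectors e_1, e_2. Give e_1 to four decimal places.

w_1 = (-3, -4); ‖w_1‖ = 5.0000, so e_1 = (-0.6000, -0.8000).

e_1 = (-0.6000, -0.8000)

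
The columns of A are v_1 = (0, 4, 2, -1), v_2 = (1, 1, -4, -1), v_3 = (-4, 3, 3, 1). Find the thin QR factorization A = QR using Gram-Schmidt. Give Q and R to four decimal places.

v_1 = (0, 4, 2, -1); ‖v_1‖ = 4.5826, so e_1 = (0.0000, 0.8729, 0.4364, -0.2182).
e_1·v_2 = 0.0000·1 + 0.8729·1 + 0.4364·(-4) + (-0.2182)·(-1) = -0.6547.
u_2 = v_2 + 0.6547·e_1 = (1.0000, 1.5714, -3.7143, -1.1429).
‖u_2‖ = 4.3095, so e_2 = (0.2320, 0.3646, -0.8619, -0.2652).
e_1·v_3 = 0.0000·(-4) + 0.8729·3 + 0.4364·3 + (-0.2182)·1 = 3.7097; e_2·v_3 = 0.2320·(-4) + 0.3646·3 + (-0.8619)·3 + (-0.2652)·1 = -2.6851.
u_3 = v_3 − 3.7097·e_1 + 2.6851·e_2 = (-3.3769, 0.7410, -0.9333, 1.0974).
‖u_3‖ = 3.7454, so e_3 = (-0.9016, 0.1978, -0.2492, 0.2930).

Q = [[0.0000, 0.2320, -0.9016], [0.8729, 0.3646, 0.1978], [0.4364, -0.8619, -0.2492], [-0.2182, -0.2652, 0.2930]], R = [[4.5826, -0.6547, 3.7097], [0.0000, 4.3095, -2.6851], [0.0000, 0.0000, 3.7454]]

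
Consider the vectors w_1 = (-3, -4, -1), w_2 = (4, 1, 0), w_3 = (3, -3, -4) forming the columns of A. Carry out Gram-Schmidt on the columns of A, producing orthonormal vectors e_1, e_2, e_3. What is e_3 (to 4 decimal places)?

w_1 = (-3, -4, -1); ‖w_1‖ = 5.0990, so e_1 = (-0.5883, -0.7845, -0.1961).
e_1·w_2 = (-0.5883)·4 + (-0.7845)·1 + (-0.1961)·0 = -3.1379.
u_2 = w_2 + 3.1379·e_1 = (2.1538, -1.4615, -0.6154).
‖u_2‖ = 2.6747, so e_2 = (0.8053, -0.5464, -0.2301).
e_1·w_3 = (-0.5883)·3 + (-0.7845)·(-3) + (-0.1961)·(-4) = 1.3728; e_2·w_3 = 0.8053·3 + (-0.5464)·(-3) + (-0.2301)·(-4) = 4.9755.
u_3 = w_3 − 1.3728·e_1 − 4.9755·e_2 = (-0.1989, 0.7957, -2.5860).
‖u_3‖ = 2.7130, so e_3 = (-0.0733, 0.2933, -0.9532).

e_3 = (-0.0733, 0.2933, -0.9532)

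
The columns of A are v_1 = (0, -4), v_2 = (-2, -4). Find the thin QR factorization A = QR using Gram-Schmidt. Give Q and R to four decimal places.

Q = [[0.0000, -1.0000], [-1.0000, 0.0000]], R = [[4.0000, 4.0000], [0.0000, 2.0000]]

q_1 = v_1/‖v_1‖ = (0, -4)/4.0000 = (0.0000, -1.0000).
r_{12} = q_1·v_2 = 4.0000.
u_2 = v_2 − 4.0000·q_1 = (-2.0000, 0.0000).
‖u_2‖ = 2.0000, so q_2 = (-1.0000, 0.0000).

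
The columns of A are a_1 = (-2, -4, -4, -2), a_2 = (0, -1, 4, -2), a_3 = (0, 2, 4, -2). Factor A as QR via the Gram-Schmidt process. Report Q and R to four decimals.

a_1 = (-2, -4, -4, -2); ‖a_1‖ = 6.3246, so e_1 = (-0.3162, -0.6325, -0.6325, -0.3162).
e_1·a_2 = (-0.3162)·0 + (-0.6325)·(-1) + (-0.6325)·4 + (-0.3162)·(-2) = -1.2649.
u_2 = a_2 + 1.2649·e_1 = (-0.4000, -1.8000, 3.2000, -2.4000).
‖u_2‖ = 4.4045, so e_2 = (-0.0908, -0.4087, 0.7265, -0.5449).
e_1·a_3 = (-0.3162)·0 + (-0.6325)·2 + (-0.6325)·4 + (-0.3162)·(-2) = -3.1623; e_2·a_3 = (-0.0908)·0 + (-0.4087)·2 + 0.7265·4 + (-0.5449)·(-2) = 3.1785.
u_3 = a_3 + 3.1623·e_1 − 3.1785·e_2 = (-0.7113, 1.2990, -0.3093, -1.2680).
‖u_3‖ = 1.9741, so e_3 = (-0.3603, 0.6580, -0.1567, -0.6424).

Q = [[-0.3162, -0.0908, -0.3603], [-0.6325, -0.4087, 0.6580], [-0.6325, 0.7265, -0.1567], [-0.3162, -0.5449, -0.6424]], R = [[6.3246, -1.2649, -3.1623], [0.0000, 4.4045, 3.1785], [0.0000, 0.0000, 1.9741]]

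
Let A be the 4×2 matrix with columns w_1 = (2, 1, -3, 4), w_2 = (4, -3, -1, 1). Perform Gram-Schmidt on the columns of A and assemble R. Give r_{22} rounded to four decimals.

r_{22} = 4.7117

w_1 = (2, 1, -3, 4); ‖w_1‖ = 5.4772, so e_1 = (0.3651, 0.1826, -0.5477, 0.7303).
e_1·w_2 = 0.3651·4 + 0.1826·(-3) + (-0.5477)·(-1) + 0.7303·1 = 2.1909.
u_2 = w_2 − 2.1909·e_1 = (3.2000, -3.4000, 0.2000, -0.6000).
r_{22} = ‖u_2‖ = 4.7117.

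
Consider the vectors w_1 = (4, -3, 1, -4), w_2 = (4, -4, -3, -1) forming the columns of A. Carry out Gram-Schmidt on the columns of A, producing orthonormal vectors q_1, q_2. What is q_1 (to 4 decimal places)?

w_1 = (4, -3, 1, -4); ‖w_1‖ = 6.4807, so q_1 = (0.6172, -0.4629, 0.1543, -0.6172).

q_1 = (0.6172, -0.4629, 0.1543, -0.6172)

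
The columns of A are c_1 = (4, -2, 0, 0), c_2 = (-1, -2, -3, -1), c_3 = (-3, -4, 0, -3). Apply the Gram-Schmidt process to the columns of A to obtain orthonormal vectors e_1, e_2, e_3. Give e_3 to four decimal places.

e_3 = (-0.2823, -0.5646, 0.6240, -0.4606)

c_1 = (4, -2, 0, 0); ‖c_1‖ = 4.4721, so e_1 = (0.8944, -0.4472, 0.0000, 0.0000).
e_1·c_2 = 0.8944·(-1) + (-0.4472)·(-2) + 0.0000·(-3) + 0.0000·(-1) = 0.0000.
u_2 = c_2 + 0.0000·e_1 = (-1.0000, -2.0000, -3.0000, -1.0000).
‖u_2‖ = 3.8730, so e_2 = (-0.2582, -0.5164, -0.7746, -0.2582).
e_1·c_3 = 0.8944·(-3) + (-0.4472)·(-4) + 0.0000·0 + 0.0000·(-3) = -0.8944; e_2·c_3 = (-0.2582)·(-3) + (-0.5164)·(-4) + (-0.7746)·0 + (-0.2582)·(-3) = 3.6148.
u_3 = c_3 + 0.8944·e_1 − 3.6148·e_2 = (-1.2667, -2.5333, 2.8000, -2.0667).
‖u_3‖ = 4.4870, so e_3 = (-0.2823, -0.5646, 0.6240, -0.4606).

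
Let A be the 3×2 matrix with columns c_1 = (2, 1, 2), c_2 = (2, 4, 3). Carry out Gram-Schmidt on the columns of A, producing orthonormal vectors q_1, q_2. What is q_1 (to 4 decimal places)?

q_1 = (0.6667, 0.3333, 0.6667)

q_1 = c_1/‖c_1‖ = (2, 1, 2)/3.0000 = (0.6667, 0.3333, 0.6667).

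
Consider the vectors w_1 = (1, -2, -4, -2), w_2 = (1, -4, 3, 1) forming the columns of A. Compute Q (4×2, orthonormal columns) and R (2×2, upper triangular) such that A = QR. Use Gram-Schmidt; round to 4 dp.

e_1 = w_1/‖w_1‖ = (1, -2, -4, -2)/5.0000 = (0.2000, -0.4000, -0.8000, -0.4000).
r_{12} = e_1·w_2 = -1.0000.
u_2 = w_2 + 1.0000·e_1 = (1.2000, -4.4000, 2.2000, 0.6000).
‖u_2‖ = 5.0990, so e_2 = (0.2353, -0.8629, 0.4315, 0.1177).

Q = [[0.2000, 0.2353], [-0.4000, -0.8629], [-0.8000, 0.4315], [-0.4000, 0.1177]], R = [[5.0000, -1.0000], [0.0000, 5.0990]]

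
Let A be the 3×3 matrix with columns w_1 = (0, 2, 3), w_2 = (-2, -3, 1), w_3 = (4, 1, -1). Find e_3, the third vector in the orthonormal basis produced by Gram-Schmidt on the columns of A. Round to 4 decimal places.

w_1 = (0, 2, 3); ‖w_1‖ = 3.6056, so e_1 = (0.0000, 0.5547, 0.8321).
e_1·w_2 = 0.0000·(-2) + 0.5547·(-3) + 0.8321·1 = -0.8321.
u_2 = w_2 + 0.8321·e_1 = (-2.0000, -2.5385, 1.6923).
‖u_2‖ = 3.6480, so e_2 = (-0.5482, -0.6959, 0.4639).
e_1·w_3 = 0.0000·4 + 0.5547·1 + 0.8321·(-1) = -0.2774; e_2·w_3 = (-0.5482)·4 + (-0.6959)·1 + 0.4639·(-1) = -3.3528.
u_3 = w_3 + 0.2774·e_1 + 3.3528·e_2 = (2.1618, -1.1792, 0.7861).
‖u_3‖ = 2.5850, so e_3 = (0.8363, -0.4562, 0.3041).

e_3 = (0.8363, -0.4562, 0.3041)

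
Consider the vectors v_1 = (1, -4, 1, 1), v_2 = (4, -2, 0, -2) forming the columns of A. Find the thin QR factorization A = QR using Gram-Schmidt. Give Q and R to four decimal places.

v_1 = (1, -4, 1, 1); ‖v_1‖ = 4.3589, so e_1 = (0.2294, -0.9177, 0.2294, 0.2294).
e_1·v_2 = 0.2294·4 + (-0.9177)·(-2) + 0.2294·0 + 0.2294·(-2) = 2.2942.
u_2 = v_2 − 2.2942·e_1 = (3.4737, 0.1053, -0.5263, -2.5263).
‖u_2‖ = 4.3286, so e_2 = (0.8025, 0.0243, -0.1216, -0.5836).

Q = [[0.2294, 0.8025], [-0.9177, 0.0243], [0.2294, -0.1216], [0.2294, -0.5836]], R = [[4.3589, 2.2942], [0.0000, 4.3286]]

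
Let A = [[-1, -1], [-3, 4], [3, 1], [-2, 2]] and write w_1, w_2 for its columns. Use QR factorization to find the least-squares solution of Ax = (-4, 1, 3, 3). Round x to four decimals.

x = (0.8066, 1.2127)

w_1 = (-1, -3, 3, -2); ‖w_1‖ = 4.7958, so e_1 = (-0.2085, -0.6255, 0.6255, -0.4170).
e_1·w_2 = (-0.2085)·(-1) + (-0.6255)·4 + 0.6255·1 + (-0.4170)·2 = -2.5022.
u_2 = w_2 + 2.5022·e_1 = (-1.5217, 2.4348, 2.5652, 0.9565).
‖u_2‖ = 3.9673, so e_2 = (-0.3836, 0.6137, 0.6466, 0.2411).
Qᵀb = (0.8341, 4.8111).
Back-substitute: x_2 = 4.8111/3.9673 = 1.2127.
x_1 = (0.8341 + 2.5022·1.2127)/4.7958 = 0.8066.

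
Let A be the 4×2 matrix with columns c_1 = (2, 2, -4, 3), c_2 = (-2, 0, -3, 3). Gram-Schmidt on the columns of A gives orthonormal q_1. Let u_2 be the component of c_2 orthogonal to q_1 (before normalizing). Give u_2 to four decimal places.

u_2 = (-3.0303, -1.0303, -0.9394, 1.4545)

c_1 = (2, 2, -4, 3); ‖c_1‖ = 5.7446, so q_1 = (0.3482, 0.3482, -0.6963, 0.5222).
q_1·c_2 = 0.3482·(-2) + 0.3482·0 + (-0.6963)·(-3) + 0.5222·3 = 2.9593.
u_2 = c_2 − 2.9593·q_1 = (-3.0303, -1.0303, -0.9394, 1.4545).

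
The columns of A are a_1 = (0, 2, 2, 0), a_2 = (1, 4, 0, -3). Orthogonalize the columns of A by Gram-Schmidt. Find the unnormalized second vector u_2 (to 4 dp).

u_2 = (1.0000, 2.0000, -2.0000, -3.0000)

a_1 = (0, 2, 2, 0); ‖a_1‖ = 2.8284, so q_1 = (0.0000, 0.7071, 0.7071, 0.0000).
q_1·a_2 = 0.0000·1 + 0.7071·4 + 0.7071·0 + 0.0000·(-3) = 2.8284.
u_2 = a_2 − 2.8284·q_1 = (1.0000, 2.0000, -2.0000, -3.0000).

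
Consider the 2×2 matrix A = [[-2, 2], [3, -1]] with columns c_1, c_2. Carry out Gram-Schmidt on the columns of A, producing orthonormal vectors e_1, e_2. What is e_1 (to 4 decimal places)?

c_1 = (-2, 3); ‖c_1‖ = 3.6056, so e_1 = (-0.5547, 0.8321).

e_1 = (-0.5547, 0.8321)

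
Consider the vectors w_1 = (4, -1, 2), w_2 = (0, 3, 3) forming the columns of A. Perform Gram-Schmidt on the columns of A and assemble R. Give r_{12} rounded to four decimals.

r_{12} = 0.6547

w_1 = (4, -1, 2); ‖w_1‖ = 4.5826, so q_1 = (0.8729, -0.2182, 0.4364).
r_{12} = q_1·w_2 = 0.6547.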